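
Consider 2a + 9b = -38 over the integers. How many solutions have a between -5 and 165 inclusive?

gcd(9, 2):
  9 = 4·2 + 1
  2 = 2·1
so gcd(9, 2) = 1.
Back-substitute for Bézout coefficients:
  1 = 9 - 4·2
  ... = 2·(-4) + 9·(1)
Scale by -38: particular solution (152, -38); reduce a mod 9: (8, -6).
General solution: a = 8 + 9t, b = -6 - 2t for integer t.
-5 ≤ 8 + 9t ≤ 165 gives t ∈ [-1, 17], which is 19 values.

19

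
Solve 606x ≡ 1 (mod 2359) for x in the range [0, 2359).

gcd(2359, 606) = 1  (2359 = 3·606 + 541, 606 = 1·541 + 65, 541 = 8·65 + 21, 65 = 3·21 + 2, 21 = 10·2 + 1, 2 = 2·1).
Back-substituting, 606·(-1125) + 2359·(289) = 1.
So 606·-1125 ≡ 1 (mod 2359), and -1125 mod 2359 = 1234.

1234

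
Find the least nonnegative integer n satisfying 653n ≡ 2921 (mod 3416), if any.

2437

gcd(3416, 653) = 1  (3416 = 5*653 + 151, 653 = 4*151 + 49, 151 = 3*49 + 4, 49 = 12*4 + 1, 4 = 4*1).
1 divides 2921, so solutions exist.
Back-substituting, 653*(837) + 3416*(-160) = 1.
So 653*(837) ≡ 1 (mod 3416); multiply by 2921: n ≡ 2444877 (mod 3416).
Smallest nonnegative: n = 2444877 mod 3416 = 2437.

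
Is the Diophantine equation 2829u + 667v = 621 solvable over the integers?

gcd(2829, 667) = 23.
23 divides 621, so integer solutions exist.

yes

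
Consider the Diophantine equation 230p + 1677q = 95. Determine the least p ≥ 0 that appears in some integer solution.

766

gcd(1677, 230) = 1.
1 divides 95, so solutions exist.
By Bézout, 230·(-751) + 1677·(103) = 1.
Scale by 95/1 = 95: (p₀, q₀) = (-71345, 9785).
General solution: p = -71345 + 1677t, q = 9785 - 230t for integer t.
p ≥ 0: smallest is -71345 mod 1677 = 766 (at t = 43), with q = -105.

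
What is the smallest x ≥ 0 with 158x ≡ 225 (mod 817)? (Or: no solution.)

gcd(817, 158) = 1.
1 divides 225, so solutions exist.
By Bézout, 158×(-212) + 817×(41) = 1.
So 158×(-212) ≡ 1 (mod 817); multiply by 225: x ≡ -47700 (mod 817).
Smallest nonnegative: x = -47700 mod 817 = 503.

503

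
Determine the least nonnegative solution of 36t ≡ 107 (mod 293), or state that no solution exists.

239

gcd(293, 36) = 1.
1 divides 107, so solutions exist.
By Bézout, 36*(57) + 293*(-7) = 1.
So 36*(57) ≡ 1 (mod 293); multiply by 107: t ≡ 6099 (mod 293).
Smallest nonnegative: t = 6099 mod 293 = 239.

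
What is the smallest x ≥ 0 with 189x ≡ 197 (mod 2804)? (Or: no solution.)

1633

gcd(2804, 189):
  2804 = 14×189 + 158
  189 = 1×158 + 31
  158 = 5×31 + 3
  31 = 10×3 + 1
  3 = 3×1
so gcd(2804, 189) = 1.
1 divides 197, so solutions exist.
Back-substitute for Bézout coefficients:
  1 = 31 - 10×3
  ... = 189×(905) + 2804×(-61)
So 189×(905) ≡ 1 (mod 2804); multiply by 197: x ≡ 178285 (mod 2804).
Smallest nonnegative: x = 178285 mod 2804 = 1633.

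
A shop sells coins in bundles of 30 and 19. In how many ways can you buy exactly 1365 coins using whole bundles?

Need nonnegative integers with 30j + 19k = 1365.
gcd(30, 19) = 1, and 30·(7) + 19·(-11) = 1.
So (j₀, k₀) = (9555, -15015); general j = 9555 + 19t, k = -15015 - 30t.
j ≥ 0 ⇒ t ≥ -502; k ≥ 0 ⇒ t ≤ -501. That's 2 values of t.

2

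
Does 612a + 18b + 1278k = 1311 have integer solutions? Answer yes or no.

gcd(612, 18):
  612 = 34*18
so gcd(612, 18) = 18.
gcd(18, 1278) = 18.
18 does not divide 1311 (remainder 15), so no integer solutions.

no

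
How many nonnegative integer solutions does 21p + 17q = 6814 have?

19

gcd(21, 17):
  21 = 1×17 + 4
  17 = 4×4 + 1
  4 = 4×1
so gcd(21, 17) = 1.
Back-substitute for Bézout coefficients:
  1 = 17 - 4×4
  ... = 21×(-4) + 17×(5)
Scale by 6814: one solution is (-27256, 34070). Reduce p mod 17: (12, 386).
General: p = 12 + 17t, q = 386 - 21t.
p ≥ 0 ⇒ t ≥ 0; q ≥ 0 ⇒ t ≤ 18. So t ∈ [0, 18]: 19 solutions.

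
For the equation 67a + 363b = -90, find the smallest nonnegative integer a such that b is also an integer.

gcd(363, 67) = 1.
1 divides -90, so solutions exist.
By Bézout, 67*(-65) + 363*(12) = 1.
Scale by -90/1 = -90: (a₀, b₀) = (5850, -1080).
General solution: a = 5850 + 363t, b = -1080 - 67t for integer t.
a ≥ 0: smallest is 5850 mod 363 = 42 (at t = -16), with b = -8.

42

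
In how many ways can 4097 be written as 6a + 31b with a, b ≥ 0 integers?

22

gcd(31, 6):
  31 = 5·6 + 1
  6 = 6·1
so gcd(31, 6) = 1.
Back-substitute for Bézout coefficients:
  1 = 31 - 5·6
  ... = 6·(-5) + 31·(1)
Scale by 4097: one solution is (-20485, 4097). Reduce a mod 31: (6, 131).
General: a = 6 + 31t, b = 131 - 6t.
a ≥ 0 ⇒ t ≥ 0; b ≥ 0 ⇒ t ≤ 21. So t ∈ [0, 21]: 22 solutions.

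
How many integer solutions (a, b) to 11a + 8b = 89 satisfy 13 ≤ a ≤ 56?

gcd(11, 8) = 1.
By Bézout, 11×(3) + 8×(-4) = 1.
Particular solution: (3, 7).
General solution: a = 3 + 8t, b = 7 - 11t for integer t.
13 ≤ 3 + 8t ≤ 56 gives t ∈ [2, 6], which is 5 values.

5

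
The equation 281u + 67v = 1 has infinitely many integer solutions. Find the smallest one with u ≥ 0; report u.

31

gcd(281, 67) = 1.
1 divides 1, so solutions exist.
By Bézout, 281*(31) + 67*(-130) = 1.
Scale by 1/1 = 1: (u₀, v₀) = (31, -130).
General solution: u = 31 + 67t, v = -130 - 281t for integer t.
u ≥ 0: smallest is 31 mod 67 = 31 (at t = 0), with v = -130.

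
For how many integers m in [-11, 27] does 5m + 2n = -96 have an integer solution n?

19

gcd(5, 2):
  5 = 2*2 + 1
  2 = 2*1
so gcd(5, 2) = 1.
Back-substitute for Bézout coefficients:
  1 = 5 - 2*2
  ... = 5*(1) + 2*(-2)
Scale by -96: particular solution (-96, 192); reduce m mod 2: (0, -48).
General solution: m = 0 + 2t, n = -48 - 5t for integer t.
-11 ≤ 0 + 2t ≤ 27 gives t ∈ [-5, 13], which is 19 values.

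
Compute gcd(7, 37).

gcd(37, 7):
  37 = 5*7 + 2
  7 = 3*2 + 1
  2 = 2*1
so gcd(37, 7) = 1.

1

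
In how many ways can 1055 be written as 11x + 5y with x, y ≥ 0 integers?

gcd(11, 5) = 1  (11 = 2×5 + 1, 5 = 5×1).
Back-substituting, 11×(1) + 5×(-2) = 1.
Scale by 1055: one solution is (1055, -2110). Reduce x mod 5: (0, 211).
General: x = 0 + 5t, y = 211 - 11t.
x ≥ 0 ⇒ t ≥ 0; y ≥ 0 ⇒ t ≤ 19. So t ∈ [0, 19]: 20 solutions.

20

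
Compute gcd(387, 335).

gcd(387, 335) = 1  (387 = 1·335 + 52, 335 = 6·52 + 23, 52 = 2·23 + 6, 23 = 3·6 + 5, 6 = 1·5 + 1, 5 = 5·1).

1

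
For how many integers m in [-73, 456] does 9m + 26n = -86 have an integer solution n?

gcd(26, 9):
  26 = 2*9 + 8
  9 = 1*8 + 1
  8 = 8*1
so gcd(26, 9) = 1.
Back-substitute for Bézout coefficients:
  1 = 9 - 1*8
  ... = 9*(3) + 26*(-1)
Scale by -86: particular solution (-258, 86); reduce m mod 26: (2, -4).
General solution: m = 2 + 26t, n = -4 - 9t for integer t.
-73 ≤ 2 + 26t ≤ 456 gives t ∈ [-2, 17], which is 20 values.

20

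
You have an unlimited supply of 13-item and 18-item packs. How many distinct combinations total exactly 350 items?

2

Need nonnegative integers with 13j + 18k = 350.
gcd(13, 18) = 1, and 13·(7) + 18·(-5) = 1.
So (j₀, k₀) = (2450, -1750); general j = 2450 + 18t, k = -1750 - 13t.
j ≥ 0 ⇒ t ≥ -136; k ≥ 0 ⇒ t ≤ -135. That's 2 values of t.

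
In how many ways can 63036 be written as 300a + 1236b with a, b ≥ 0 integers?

gcd(1236, 300):
  1236 = 4×300 + 36
  300 = 8×36 + 12
  36 = 3×12
so gcd(1236, 300) = 12.
Back-substitute for Bézout coefficients:
  12 = 300 - 8×36
  ... = 300×(33) + 1236×(-8)
Scale by 5253: one solution is (173349, -42024). Reduce a mod 103: (0, 51).
General: a = 0 + 103t, b = 51 - 25t.
a ≥ 0 ⇒ t ≥ 0; b ≥ 0 ⇒ t ≤ 2. So t ∈ [0, 2]: 3 solutions.

3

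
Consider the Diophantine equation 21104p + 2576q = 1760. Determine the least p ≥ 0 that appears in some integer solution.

gcd(21104, 2576):
  21104 = 8·2576 + 496
  2576 = 5·496 + 96
  496 = 5·96 + 16
  96 = 6·16
so gcd(21104, 2576) = 16.
16 divides 1760, so solutions exist.
Back-substitute for Bézout coefficients:
  16 = 496 - 5·96
  ... = 21104·(26) + 2576·(-213)
Scale by 1760/16 = 110: (p₀, q₀) = (2860, -23430).
General solution: p = 2860 + 161t, q = -23430 - 1319t for integer t.
p ≥ 0: smallest is 2860 mod 161 = 123 (at t = -17), with q = -1007.

123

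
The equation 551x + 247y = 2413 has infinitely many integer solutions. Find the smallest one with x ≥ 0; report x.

gcd(551, 247) = 19.
19 divides 2413, so solutions exist.
By Bézout, 551·(-4) + 247·(9) = 19.
Scale by 2413/19 = 127: (x₀, y₀) = (-508, 1143).
General solution: x = -508 + 13t, y = 1143 - 29t for integer t.
x ≥ 0: smallest is -508 mod 13 = 12 (at t = 40), with y = -17.

12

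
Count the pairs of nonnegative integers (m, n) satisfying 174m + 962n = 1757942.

gcd(962, 174) = 2.
By Bézout, 174*(94) + 962*(-17) = 2.
One solution: (461, 1744).
General: m = 461 + 481t, n = 1744 - 87t.
m ≥ 0 ⇒ t ≥ 0; n ≥ 0 ⇒ t ≤ 20. So t ∈ [0, 20]: 21 solutions.

21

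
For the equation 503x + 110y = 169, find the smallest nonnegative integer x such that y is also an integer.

gcd(503, 110) = 1  (503 = 4*110 + 63, 110 = 1*63 + 47, 63 = 1*47 + 16, 47 = 2*16 + 15, 16 = 1*15 + 1, 15 = 15*1).
1 divides 169, so solutions exist.
Back-substituting, 503*(7) + 110*(-32) = 1.
Scale by 169/1 = 169: (x₀, y₀) = (1183, -5408).
General solution: x = 1183 + 110t, y = -5408 - 503t for integer t.
x ≥ 0: smallest is 1183 mod 110 = 83 (at t = -10), with y = -378.

83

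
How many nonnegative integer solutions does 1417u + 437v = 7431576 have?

12

gcd(1417, 437) = 1  (1417 = 3×437 + 106, 437 = 4×106 + 13, 106 = 8×13 + 2, 13 = 6×2 + 1, 2 = 2×1).
Back-substituting, 1417×(-202) + 437×(655) = 1.
Scale by 7431576: one solution is (-1501178352, 4867682280). Reduce u mod 437: (115, 16633).
General: u = 115 + 437t, v = 16633 - 1417t.
u ≥ 0 ⇒ t ≥ 0; v ≥ 0 ⇒ t ≤ 11. So t ∈ [0, 11]: 12 solutions.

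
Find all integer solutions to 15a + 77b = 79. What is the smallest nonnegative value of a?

gcd(77, 15):
  77 = 5×15 + 2
  15 = 7×2 + 1
  2 = 2×1
so gcd(77, 15) = 1.
1 divides 79, so solutions exist.
Back-substitute for Bézout coefficients:
  1 = 15 - 7×2
  ... = 15×(36) + 77×(-7)
Scale by 79/1 = 79: (a₀, b₀) = (2844, -553).
General solution: a = 2844 + 77t, b = -553 - 15t for integer t.
a ≥ 0: smallest is 2844 mod 77 = 72 (at t = -36), with b = -13.

72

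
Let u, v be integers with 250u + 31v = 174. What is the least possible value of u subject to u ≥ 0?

gcd(250, 31) = 1  (250 = 8*31 + 2, 31 = 15*2 + 1, 2 = 2*1).
1 divides 174, so solutions exist.
Back-substituting, 250*(-15) + 31*(121) = 1.
Scale by 174/1 = 174: (u₀, v₀) = (-2610, 21054).
General solution: u = -2610 + 31t, v = 21054 - 250t for integer t.
u ≥ 0: smallest is -2610 mod 31 = 25 (at t = 85), with v = -196.

25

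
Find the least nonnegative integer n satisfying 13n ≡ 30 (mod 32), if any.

22

gcd(32, 13) = 1.
1 divides 30, so solutions exist.
By Bézout, 13*(5) + 32*(-2) = 1.
So 13*(5) ≡ 1 (mod 32); multiply by 30: n ≡ 150 (mod 32).
Smallest nonnegative: n = 150 mod 32 = 22.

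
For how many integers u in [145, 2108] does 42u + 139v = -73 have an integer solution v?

gcd(139, 42):
  139 = 3·42 + 13
  42 = 3·13 + 3
  13 = 4·3 + 1
  3 = 3·1
so gcd(139, 42) = 1.
Back-substitute for Bézout coefficients:
  1 = 13 - 4·3
  ... = 42·(-43) + 139·(13)
Scale by -73: particular solution (3139, -949); reduce u mod 139: (81, -25).
General solution: u = 81 + 139t, v = -25 - 42t for integer t.
145 ≤ 81 + 139t ≤ 2108 gives t ∈ [1, 14], which is 14 values.

14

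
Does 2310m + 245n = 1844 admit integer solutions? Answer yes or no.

gcd(2310, 245):
  2310 = 9·245 + 105
  245 = 2·105 + 35
  105 = 3·35
so gcd(2310, 245) = 35.
35 does not divide 1844 (remainder 24), so no integer solutions.

no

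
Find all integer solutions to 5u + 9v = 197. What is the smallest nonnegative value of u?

7

gcd(9, 5) = 1  (9 = 1·5 + 4, 5 = 1·4 + 1, 4 = 4·1).
1 divides 197, so solutions exist.
Back-substituting, 5·(2) + 9·(-1) = 1.
Scale by 197/1 = 197: (u₀, v₀) = (394, -197).
General solution: u = 394 + 9t, v = -197 - 5t for integer t.
u ≥ 0: smallest is 394 mod 9 = 7 (at t = -43), with v = 18.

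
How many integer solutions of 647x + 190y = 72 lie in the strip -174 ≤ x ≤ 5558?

30

gcd(647, 190) = 1  (647 = 3*190 + 77, 190 = 2*77 + 36, 77 = 2*36 + 5, 36 = 7*5 + 1, 5 = 5*1).
Back-substituting, 647*(-37) + 190*(126) = 1.
Scale by 72: particular solution (-2664, 9072); reduce x mod 190: (186, -633).
General solution: x = 186 + 190t, y = -633 - 647t for integer t.
-174 ≤ 186 + 190t ≤ 5558 gives t ∈ [-1, 28], which is 30 values.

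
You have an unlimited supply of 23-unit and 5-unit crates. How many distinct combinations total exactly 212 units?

2

Need nonnegative integers with 23j + 5k = 212.
gcd(23, 5) = 1, and 23·(2) + 5·(-9) = 1.
So (j₀, k₀) = (424, -1908); general j = 424 + 5t, k = -1908 - 23t.
j ≥ 0 ⇒ t ≥ -84; k ≥ 0 ⇒ t ≤ -83. That's 2 values of t.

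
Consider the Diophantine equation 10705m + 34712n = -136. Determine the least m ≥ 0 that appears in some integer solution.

gcd(34712, 10705):
  34712 = 3·10705 + 2597
  10705 = 4·2597 + 317
  2597 = 8·317 + 61
  317 = 5·61 + 12
  61 = 5·12 + 1
  12 = 12·1
so gcd(34712, 10705) = 1.
1 divides -136, so solutions exist.
Back-substitute for Bézout coefficients:
  1 = 61 - 5·12
  ... = 10705·(-2847) + 34712·(878)
Scale by -136/1 = -136: (m₀, n₀) = (387192, -119408).
General solution: m = 387192 + 34712t, n = -119408 - 10705t for integer t.
m ≥ 0: smallest is 387192 mod 34712 = 5360 (at t = -11), with n = -1653.

5360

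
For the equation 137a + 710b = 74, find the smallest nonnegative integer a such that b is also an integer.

gcd(710, 137):
  710 = 5*137 + 25
  137 = 5*25 + 12
  25 = 2*12 + 1
  12 = 12*1
so gcd(710, 137) = 1.
1 divides 74, so solutions exist.
Back-substitute for Bézout coefficients:
  1 = 25 - 2*12
  ... = 137*(-57) + 710*(11)
Scale by 74/1 = 74: (a₀, b₀) = (-4218, 814).
General solution: a = -4218 + 710t, b = 814 - 137t for integer t.
a ≥ 0: smallest is -4218 mod 710 = 42 (at t = 6), with b = -8.

42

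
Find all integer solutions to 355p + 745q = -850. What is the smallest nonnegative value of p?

6

gcd(745, 355):
  745 = 2×355 + 35
  355 = 10×35 + 5
  35 = 7×5
so gcd(745, 355) = 5.
5 divides -850, so solutions exist.
Back-substitute for Bézout coefficients:
  5 = 355 - 10×35
  ... = 355×(21) + 745×(-10)
Scale by -850/5 = -170: (p₀, q₀) = (-3570, 1700).
General solution: p = -3570 + 149t, q = 1700 - 71t for integer t.
p ≥ 0: smallest is -3570 mod 149 = 6 (at t = 24), with q = -4.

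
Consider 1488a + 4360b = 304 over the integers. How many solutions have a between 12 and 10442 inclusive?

gcd(4360, 1488) = 8.
By Bézout, 1488*(126) + 4360*(-43) = 8.
Particular solution: (428, -146).
General solution: a = 428 + 545t, b = -146 - 186t for integer t.
12 ≤ 428 + 545t ≤ 10442 gives t ∈ [0, 18], which is 19 values.

19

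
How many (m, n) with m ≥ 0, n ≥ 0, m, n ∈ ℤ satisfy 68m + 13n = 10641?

12

gcd(68, 13) = 1.
By Bézout, 68*(-4) + 13*(21) = 1.
One solution: (11, 761).
General: m = 11 + 13t, n = 761 - 68t.
m ≥ 0 ⇒ t ≥ 0; n ≥ 0 ⇒ t ≤ 11. So t ∈ [0, 11]: 12 solutions.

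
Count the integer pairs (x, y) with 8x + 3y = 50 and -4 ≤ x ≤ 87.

gcd(8, 3) = 1.
By Bézout, 8·(-1) + 3·(3) = 1.
Particular solution: (1, 14).
General solution: x = 1 + 3t, y = 14 - 8t for integer t.
-4 ≤ 1 + 3t ≤ 87 gives t ∈ [-1, 28], which is 30 values.

30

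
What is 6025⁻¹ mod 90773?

gcd(90773, 6025) = 1.
By Bézout, 6025*(-28053) + 90773*(1862) = 1.
So 6025*-28053 ≡ 1 (mod 90773), and -28053 mod 90773 = 62720.

62720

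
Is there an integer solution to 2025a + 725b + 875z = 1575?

gcd(2025, 725) = 25  (2025 = 2×725 + 575, 725 = 1×575 + 150, 575 = 3×150 + 125, 150 = 1×125 + 25, 125 = 5×25).
gcd(25, 875) = 25.
25 divides 1575, so integer solutions exist.

yes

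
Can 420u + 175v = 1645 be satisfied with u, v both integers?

gcd(420, 175) = 35  (420 = 2*175 + 70, 175 = 2*70 + 35, 70 = 2*35).
35 divides 1645, so integer solutions exist.

yes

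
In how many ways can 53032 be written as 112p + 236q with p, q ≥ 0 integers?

gcd(236, 112):
  236 = 2·112 + 12
  112 = 9·12 + 4
  12 = 3·4
so gcd(236, 112) = 4.
Back-substitute for Bézout coefficients:
  4 = 112 - 9·12
  ... = 112·(19) + 236·(-9)
Scale by 13258: one solution is (251902, -119322). Reduce p mod 59: (31, 210).
General: p = 31 + 59t, q = 210 - 28t.
p ≥ 0 ⇒ t ≥ 0; q ≥ 0 ⇒ t ≤ 7. So t ∈ [0, 7]: 8 solutions.

8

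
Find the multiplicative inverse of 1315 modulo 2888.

gcd(2888, 1315) = 1.
By Bézout, 1315·(347) + 2888·(-158) = 1.
So 1315·347 ≡ 1 (mod 2888), and 347 mod 2888 = 347.

347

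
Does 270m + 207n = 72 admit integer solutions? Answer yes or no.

gcd(270, 207) = 9.
9 divides 72, so integer solutions exist.

yes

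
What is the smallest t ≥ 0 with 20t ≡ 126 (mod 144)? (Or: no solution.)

gcd(144, 20):
  144 = 7·20 + 4
  20 = 5·4
so gcd(144, 20) = 4.
4 does not divide 126, so the congruence has no solution.

no solution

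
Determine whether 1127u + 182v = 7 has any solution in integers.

gcd(1127, 182) = 7.
7 divides 7, so integer solutions exist.

yes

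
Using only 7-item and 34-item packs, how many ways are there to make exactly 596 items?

Need nonnegative integers with 7j + 34k = 596.
gcd(7, 34) = 1, and 7·(5) + 34·(-1) = 1.
So (j₀, k₀) = (2980, -596); general j = 2980 + 34t, k = -596 - 7t.
j ≥ 0 ⇒ t ≥ -87; k ≥ 0 ⇒ t ≤ -86. That's 2 values of t.

2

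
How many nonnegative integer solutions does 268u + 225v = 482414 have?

gcd(268, 225):
  268 = 1·225 + 43
  225 = 5·43 + 10
  43 = 4·10 + 3
  10 = 3·3 + 1
  3 = 3·1
so gcd(268, 225) = 1.
Back-substitute for Bézout coefficients:
  1 = 10 - 3·3
  ... = 268·(-68) + 225·(81)
Scale by 482414: one solution is (-32804152, 39075534). Reduce u mod 225: (173, 1938).
General: u = 173 + 225t, v = 1938 - 268t.
u ≥ 0 ⇒ t ≥ 0; v ≥ 0 ⇒ t ≤ 7. So t ∈ [0, 7]: 8 solutions.

8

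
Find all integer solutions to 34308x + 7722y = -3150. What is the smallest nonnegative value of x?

191

gcd(34308, 7722):
  34308 = 4*7722 + 3420
  7722 = 2*3420 + 882
  3420 = 3*882 + 774
  882 = 1*774 + 108
  774 = 7*108 + 18
  108 = 6*18
so gcd(34308, 7722) = 18.
18 divides -3150, so solutions exist.
Back-substitute for Bézout coefficients:
  18 = 774 - 7*108
  ... = 34308*(70) + 7722*(-311)
Scale by -3150/18 = -175: (x₀, y₀) = (-12250, 54425).
General solution: x = -12250 + 429t, y = 54425 - 1906t for integer t.
x ≥ 0: smallest is -12250 mod 429 = 191 (at t = 29), with y = -849.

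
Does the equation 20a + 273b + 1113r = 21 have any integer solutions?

yes

gcd(273, 20) = 1.
gcd(1, 1113) = 1.
1 divides 21, so integer solutions exist.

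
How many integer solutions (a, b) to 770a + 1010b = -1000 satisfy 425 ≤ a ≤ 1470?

11

gcd(1010, 770) = 10.
By Bézout, 770×(21) + 1010×(-16) = 10.
Particular solution: (21, -17).
General solution: a = 21 + 101t, b = -17 - 77t for integer t.
425 ≤ 21 + 101t ≤ 1470 gives t ∈ [4, 14], which is 11 values.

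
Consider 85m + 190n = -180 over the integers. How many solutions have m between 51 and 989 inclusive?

25

gcd(190, 85) = 5  (190 = 2·85 + 20, 85 = 4·20 + 5, 20 = 4·5).
Back-substituting, 85·(9) + 190·(-4) = 5.
Scale by -36: particular solution (-324, 144); reduce m mod 38: (18, -9).
General solution: m = 18 + 38t, n = -9 - 17t for integer t.
51 ≤ 18 + 38t ≤ 989 gives t ∈ [1, 25], which is 25 values.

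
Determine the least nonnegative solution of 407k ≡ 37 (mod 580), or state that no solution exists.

211

gcd(580, 407) = 1  (580 = 1*407 + 173, 407 = 2*173 + 61, 173 = 2*61 + 51, 61 = 1*51 + 10, 51 = 5*10 + 1, 10 = 10*1).
1 divides 37, so solutions exist.
Back-substituting, 407*(-57) + 580*(40) = 1.
So 407*(-57) ≡ 1 (mod 580); multiply by 37: k ≡ -2109 (mod 580).
Smallest nonnegative: k = -2109 mod 580 = 211.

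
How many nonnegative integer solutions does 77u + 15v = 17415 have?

gcd(77, 15) = 1  (77 = 5×15 + 2, 15 = 7×2 + 1, 2 = 2×1).
Back-substituting, 77×(-7) + 15×(36) = 1.
Scale by 17415: one solution is (-121905, 626940). Reduce u mod 15: (0, 1161).
General: u = 0 + 15t, v = 1161 - 77t.
u ≥ 0 ⇒ t ≥ 0; v ≥ 0 ⇒ t ≤ 15. So t ∈ [0, 15]: 16 solutions.

16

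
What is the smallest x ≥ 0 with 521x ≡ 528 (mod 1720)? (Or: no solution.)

gcd(1720, 521) = 1.
1 divides 528, so solutions exist.
By Bézout, 521·(241) + 1720·(-73) = 1.
So 521·(241) ≡ 1 (mod 1720); multiply by 528: x ≡ 127248 (mod 1720).
Smallest nonnegative: x = 127248 mod 1720 = 1688.

1688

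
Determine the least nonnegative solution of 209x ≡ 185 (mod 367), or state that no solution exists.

gcd(367, 209) = 1  (367 = 1×209 + 158, 209 = 1×158 + 51, 158 = 3×51 + 5, 51 = 10×5 + 1, 5 = 5×1).
1 divides 185, so solutions exist.
Back-substituting, 209×(72) + 367×(-41) = 1.
So 209×(72) ≡ 1 (mod 367); multiply by 185: x ≡ 13320 (mod 367).
Smallest nonnegative: x = 13320 mod 367 = 108.

108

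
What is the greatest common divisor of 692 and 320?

gcd(692, 320):
  692 = 2×320 + 52
  320 = 6×52 + 8
  52 = 6×8 + 4
  8 = 2×4
so gcd(692, 320) = 4.

4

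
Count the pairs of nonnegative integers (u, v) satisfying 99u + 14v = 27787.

gcd(99, 14) = 1.
By Bézout, 99×(1) + 14×(-7) = 1.
One solution: (11, 1907).
General: u = 11 + 14t, v = 1907 - 99t.
u ≥ 0 ⇒ t ≥ 0; v ≥ 0 ⇒ t ≤ 19. So t ∈ [0, 19]: 20 solutions.

20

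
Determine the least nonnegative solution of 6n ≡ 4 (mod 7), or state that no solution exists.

3

gcd(7, 6):
  7 = 1*6 + 1
  6 = 6*1
so gcd(7, 6) = 1.
1 divides 4, so solutions exist.
Back-substitute for Bézout coefficients:
  1 = 7 - 1*6
  ... = 6*(-1) + 7*(1)
So 6*(-1) ≡ 1 (mod 7); multiply by 4: n ≡ -4 (mod 7).
Smallest nonnegative: n = -4 mod 7 = 3.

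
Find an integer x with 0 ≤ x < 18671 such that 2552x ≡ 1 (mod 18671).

gcd(18671, 2552) = 1  (18671 = 7·2552 + 807, 2552 = 3·807 + 131, 807 = 6·131 + 21, 131 = 6·21 + 5, 21 = 4·5 + 1, 5 = 5·1).
Back-substituting, 2552·(-3563) + 18671·(487) = 1.
So 2552·-3563 ≡ 1 (mod 18671), and -3563 mod 18671 = 15108.

15108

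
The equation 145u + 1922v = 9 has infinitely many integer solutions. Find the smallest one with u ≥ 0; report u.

1763

gcd(1922, 145):
  1922 = 13×145 + 37
  145 = 3×37 + 34
  37 = 1×34 + 3
  34 = 11×3 + 1
  3 = 3×1
so gcd(1922, 145) = 1.
1 divides 9, so solutions exist.
Back-substitute for Bézout coefficients:
  1 = 34 - 11×3
  ... = 145×(623) + 1922×(-47)
Scale by 9/1 = 9: (u₀, v₀) = (5607, -423).
General solution: u = 5607 + 1922t, v = -423 - 145t for integer t.
u ≥ 0: smallest is 5607 mod 1922 = 1763 (at t = -2), with v = -133.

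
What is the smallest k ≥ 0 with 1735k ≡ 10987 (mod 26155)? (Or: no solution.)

no solution

gcd(26155, 1735):
  26155 = 15·1735 + 130
  1735 = 13·130 + 45
  130 = 2·45 + 40
  45 = 1·40 + 5
  40 = 8·5
so gcd(26155, 1735) = 5.
5 does not divide 10987, so the congruence has no solution.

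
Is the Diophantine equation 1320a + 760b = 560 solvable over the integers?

gcd(1320, 760):
  1320 = 1×760 + 560
  760 = 1×560 + 200
  560 = 2×200 + 160
  200 = 1×160 + 40
  160 = 4×40
so gcd(1320, 760) = 40.
40 divides 560, so integer solutions exist.

yes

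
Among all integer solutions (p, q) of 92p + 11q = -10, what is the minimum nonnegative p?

gcd(92, 11):
  92 = 8×11 + 4
  11 = 2×4 + 3
  4 = 1×3 + 1
  3 = 3×1
so gcd(92, 11) = 1.
1 divides -10, so solutions exist.
Back-substitute for Bézout coefficients:
  1 = 4 - 1×3
  ... = 92×(3) + 11×(-25)
Scale by -10/1 = -10: (p₀, q₀) = (-30, 250).
General solution: p = -30 + 11t, q = 250 - 92t for integer t.
p ≥ 0: smallest is -30 mod 11 = 3 (at t = 3), with q = -26.

3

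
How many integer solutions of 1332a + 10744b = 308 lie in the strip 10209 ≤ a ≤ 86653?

28

gcd(10744, 1332) = 4.
By Bézout, 1332*(-855) + 10744*(106) = 4.
Particular solution: (1315, -163).
General solution: a = 1315 + 2686t, b = -163 - 333t for integer t.
10209 ≤ 1315 + 2686t ≤ 86653 gives t ∈ [4, 31], which is 28 values.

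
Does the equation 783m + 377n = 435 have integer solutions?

yes

gcd(783, 377) = 29.
29 divides 435, so integer solutions exist.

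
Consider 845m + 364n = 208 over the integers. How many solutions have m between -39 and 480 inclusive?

gcd(845, 364) = 13.
By Bézout, 845×(-3) + 364×(7) = 13.
Particular solution: (8, -18).
General solution: m = 8 + 28t, n = -18 - 65t for integer t.
-39 ≤ 8 + 28t ≤ 480 gives t ∈ [-1, 16], which is 18 values.

18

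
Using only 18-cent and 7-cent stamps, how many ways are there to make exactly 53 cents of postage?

1

Need nonnegative integers with 18j + 7k = 53.
gcd(18, 7) = 1, and 18·(2) + 7·(-5) = 1.
So (j₀, k₀) = (106, -265); general j = 106 + 7t, k = -265 - 18t.
j ≥ 0 ⇒ t ≥ -15; k ≥ 0 ⇒ t ≤ -15. That's 1 value of t.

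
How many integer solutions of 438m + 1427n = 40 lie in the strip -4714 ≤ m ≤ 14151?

14

gcd(1427, 438) = 1.
By Bézout, 438×(101) + 1427×(-31) = 1.
Particular solution: (1186, -364).
General solution: m = 1186 + 1427t, n = -364 - 438t for integer t.
-4714 ≤ 1186 + 1427t ≤ 14151 gives t ∈ [-4, 9], which is 14 values.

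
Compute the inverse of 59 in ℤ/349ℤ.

71

gcd(349, 59) = 1.
By Bézout, 59×(71) + 349×(-12) = 1.
So 59×71 ≡ 1 (mod 349), and 71 mod 349 = 71.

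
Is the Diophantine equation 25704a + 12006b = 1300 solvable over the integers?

no

gcd(25704, 12006) = 18.
18 does not divide 1300 (remainder 4), so no integer solutions.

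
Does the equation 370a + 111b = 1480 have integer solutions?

gcd(370, 111) = 37.
37 divides 1480, so integer solutions exist.

yes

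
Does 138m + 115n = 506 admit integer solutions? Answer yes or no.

gcd(138, 115) = 23  (138 = 1*115 + 23, 115 = 5*23).
23 divides 506, so integer solutions exist.

yes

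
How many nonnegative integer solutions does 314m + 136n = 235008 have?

gcd(314, 136) = 2.
By Bézout, 314×(13) + 136×(-30) = 2.
One solution: (0, 1728).
General: m = 0 + 68t, n = 1728 - 157t.
m ≥ 0 ⇒ t ≥ 0; n ≥ 0 ⇒ t ≤ 11. So t ∈ [0, 11]: 12 solutions.

12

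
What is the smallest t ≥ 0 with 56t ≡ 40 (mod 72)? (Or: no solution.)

gcd(72, 56):
  72 = 1·56 + 16
  56 = 3·16 + 8
  16 = 2·8
so gcd(72, 56) = 8.
8 divides 40, so solutions exist.
Back-substitute for Bézout coefficients:
  8 = 56 - 3·16
  ... = 56·(4) + 72·(-3)
So 56·(4) ≡ 8 (mod 72); multiply by 5: t ≡ 20 (mod 9).
Smallest nonnegative: t = 20 mod 9 = 2.

2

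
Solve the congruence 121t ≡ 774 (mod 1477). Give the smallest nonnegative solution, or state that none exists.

751

gcd(1477, 121) = 1  (1477 = 12*121 + 25, 121 = 4*25 + 21, 25 = 1*21 + 4, 21 = 5*4 + 1, 4 = 4*1).
1 divides 774, so solutions exist.
Back-substituting, 121*(354) + 1477*(-29) = 1.
So 121*(354) ≡ 1 (mod 1477); multiply by 774: t ≡ 273996 (mod 1477).
Smallest nonnegative: t = 273996 mod 1477 = 751.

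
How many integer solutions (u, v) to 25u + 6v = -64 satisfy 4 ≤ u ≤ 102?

16

gcd(25, 6) = 1  (25 = 4×6 + 1, 6 = 6×1).
Back-substituting, 25×(1) + 6×(-4) = 1.
Scale by -64: particular solution (-64, 256); reduce u mod 6: (2, -19).
General solution: u = 2 + 6t, v = -19 - 25t for integer t.
4 ≤ 2 + 6t ≤ 102 gives t ∈ [1, 16], which is 16 values.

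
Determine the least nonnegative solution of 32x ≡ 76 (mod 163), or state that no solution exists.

145

gcd(163, 32) = 1  (163 = 5×32 + 3, 32 = 10×3 + 2, 3 = 1×2 + 1, 2 = 2×1).
1 divides 76, so solutions exist.
Back-substituting, 32×(-56) + 163×(11) = 1.
So 32×(-56) ≡ 1 (mod 163); multiply by 76: x ≡ -4256 (mod 163).
Smallest nonnegative: x = -4256 mod 163 = 145.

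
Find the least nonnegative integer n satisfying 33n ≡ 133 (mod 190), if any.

171

gcd(190, 33) = 1.
1 divides 133, so solutions exist.
By Bézout, 33·(-23) + 190·(4) = 1.
So 33·(-23) ≡ 1 (mod 190); multiply by 133: n ≡ -3059 (mod 190).
Smallest nonnegative: n = -3059 mod 190 = 171.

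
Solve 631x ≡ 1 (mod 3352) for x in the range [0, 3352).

2263

gcd(3352, 631) = 1  (3352 = 5*631 + 197, 631 = 3*197 + 40, 197 = 4*40 + 37, 40 = 1*37 + 3, 37 = 12*3 + 1, 3 = 3*1).
Back-substituting, 631*(-1089) + 3352*(205) = 1.
So 631*-1089 ≡ 1 (mod 3352), and -1089 mod 3352 = 2263.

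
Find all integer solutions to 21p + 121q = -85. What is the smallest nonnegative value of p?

19

gcd(121, 21) = 1  (121 = 5×21 + 16, 21 = 1×16 + 5, 16 = 3×5 + 1, 5 = 5×1).
1 divides -85, so solutions exist.
Back-substituting, 21×(-23) + 121×(4) = 1.
Scale by -85/1 = -85: (p₀, q₀) = (1955, -340).
General solution: p = 1955 + 121t, q = -340 - 21t for integer t.
p ≥ 0: smallest is 1955 mod 121 = 19 (at t = -16), with q = -4.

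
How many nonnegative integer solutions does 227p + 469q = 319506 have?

gcd(469, 227) = 1.
By Bézout, 227·(-219) + 469·(106) = 1.
One solution: (172, 598).
General: p = 172 + 469t, q = 598 - 227t.
p ≥ 0 ⇒ t ≥ 0; q ≥ 0 ⇒ t ≤ 2. So t ∈ [0, 2]: 3 solutions.

3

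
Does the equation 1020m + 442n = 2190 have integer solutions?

gcd(1020, 442) = 34  (1020 = 2×442 + 136, 442 = 3×136 + 34, 136 = 4×34).
34 does not divide 2190 (remainder 14), so no integer solutions.

no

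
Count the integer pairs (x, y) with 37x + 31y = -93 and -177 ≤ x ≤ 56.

7

gcd(37, 31):
  37 = 1·31 + 6
  31 = 5·6 + 1
  6 = 6·1
so gcd(37, 31) = 1.
Back-substitute for Bézout coefficients:
  1 = 31 - 5·6
  ... = 37·(-5) + 31·(6)
Scale by -93: particular solution (465, -558); reduce x mod 31: (0, -3).
General solution: x = 0 + 31t, y = -3 - 37t for integer t.
-177 ≤ 0 + 31t ≤ 56 gives t ∈ [-5, 1], which is 7 values.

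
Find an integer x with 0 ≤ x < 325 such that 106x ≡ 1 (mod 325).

gcd(325, 106) = 1  (325 = 3*106 + 7, 106 = 15*7 + 1, 7 = 7*1).
Back-substituting, 106*(46) + 325*(-15) = 1.
So 106*46 ≡ 1 (mod 325), and 46 mod 325 = 46.

46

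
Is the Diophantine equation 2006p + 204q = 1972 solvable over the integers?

yes

gcd(2006, 204) = 34  (2006 = 9×204 + 170, 204 = 1×170 + 34, 170 = 5×34).
34 divides 1972, so integer solutions exist.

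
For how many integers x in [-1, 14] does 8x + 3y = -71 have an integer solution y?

6

gcd(8, 3) = 1  (8 = 2*3 + 2, 3 = 1*2 + 1, 2 = 2*1).
Back-substituting, 8*(-1) + 3*(3) = 1.
Scale by -71: particular solution (71, -213); reduce x mod 3: (2, -29).
General solution: x = 2 + 3t, y = -29 - 8t for integer t.
-1 ≤ 2 + 3t ≤ 14 gives t ∈ [-1, 4], which is 6 values.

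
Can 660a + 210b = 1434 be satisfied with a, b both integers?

no

gcd(660, 210) = 30  (660 = 3×210 + 30, 210 = 7×30).
30 does not divide 1434 (remainder 24), so no integer solutions.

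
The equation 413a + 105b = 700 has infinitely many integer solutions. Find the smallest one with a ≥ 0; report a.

5

gcd(413, 105) = 7  (413 = 3·105 + 98, 105 = 1·98 + 7, 98 = 14·7).
7 divides 700, so solutions exist.
Back-substituting, 413·(-1) + 105·(4) = 7.
Scale by 700/7 = 100: (a₀, b₀) = (-100, 400).
General solution: a = -100 + 15t, b = 400 - 59t for integer t.
a ≥ 0: smallest is -100 mod 15 = 5 (at t = 7), with b = -13.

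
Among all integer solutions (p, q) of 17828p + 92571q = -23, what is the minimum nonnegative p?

gcd(92571, 17828) = 1.
1 divides -23, so solutions exist.
By Bézout, 17828×(-7015) + 92571×(1351) = 1.
Scale by -23/1 = -23: (p₀, q₀) = (161345, -31073).
General solution: p = 161345 + 92571t, q = -31073 - 17828t for integer t.
p ≥ 0: smallest is 161345 mod 92571 = 68774 (at t = -1), with q = -13245.

68774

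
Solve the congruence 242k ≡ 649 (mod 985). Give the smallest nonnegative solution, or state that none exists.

137

gcd(985, 242):
  985 = 4×242 + 17
  242 = 14×17 + 4
  17 = 4×4 + 1
  4 = 4×1
so gcd(985, 242) = 1.
1 divides 649, so solutions exist.
Back-substitute for Bézout coefficients:
  1 = 17 - 4×4
  ... = 242×(-232) + 985×(57)
So 242×(-232) ≡ 1 (mod 985); multiply by 649: k ≡ -150568 (mod 985).
Smallest nonnegative: k = -150568 mod 985 = 137.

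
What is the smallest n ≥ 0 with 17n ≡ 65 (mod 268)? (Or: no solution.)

193

gcd(268, 17):
  268 = 15×17 + 13
  17 = 1×13 + 4
  13 = 3×4 + 1
  4 = 4×1
so gcd(268, 17) = 1.
1 divides 65, so solutions exist.
Back-substitute for Bézout coefficients:
  1 = 13 - 3×4
  ... = 17×(-63) + 268×(4)
So 17×(-63) ≡ 1 (mod 268); multiply by 65: n ≡ -4095 (mod 268).
Smallest nonnegative: n = -4095 mod 268 = 193.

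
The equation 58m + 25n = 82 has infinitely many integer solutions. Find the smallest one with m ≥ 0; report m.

4

gcd(58, 25) = 1  (58 = 2*25 + 8, 25 = 3*8 + 1, 8 = 8*1).
1 divides 82, so solutions exist.
Back-substituting, 58*(-3) + 25*(7) = 1.
Scale by 82/1 = 82: (m₀, n₀) = (-246, 574).
General solution: m = -246 + 25t, n = 574 - 58t for integer t.
m ≥ 0: smallest is -246 mod 25 = 4 (at t = 10), with n = -6.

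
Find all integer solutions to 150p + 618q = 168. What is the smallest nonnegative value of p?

100

gcd(618, 150):
  618 = 4*150 + 18
  150 = 8*18 + 6
  18 = 3*6
so gcd(618, 150) = 6.
6 divides 168, so solutions exist.
Back-substitute for Bézout coefficients:
  6 = 150 - 8*18
  ... = 150*(33) + 618*(-8)
Scale by 168/6 = 28: (p₀, q₀) = (924, -224).
General solution: p = 924 + 103t, q = -224 - 25t for integer t.
p ≥ 0: smallest is 924 mod 103 = 100 (at t = -8), with q = -24.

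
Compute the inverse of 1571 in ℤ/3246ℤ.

593

gcd(3246, 1571) = 1  (3246 = 2×1571 + 104, 1571 = 15×104 + 11, 104 = 9×11 + 5, 11 = 2×5 + 1, 5 = 5×1).
Back-substituting, 1571×(593) + 3246×(-287) = 1.
So 1571×593 ≡ 1 (mod 3246), and 593 mod 3246 = 593.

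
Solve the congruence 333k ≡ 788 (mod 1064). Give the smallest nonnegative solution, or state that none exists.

1044

gcd(1064, 333):
  1064 = 3×333 + 65
  333 = 5×65 + 8
  65 = 8×8 + 1
  8 = 8×1
so gcd(1064, 333) = 1.
1 divides 788, so solutions exist.
Back-substitute for Bézout coefficients:
  1 = 65 - 8×8
  ... = 333×(-131) + 1064×(41)
So 333×(-131) ≡ 1 (mod 1064); multiply by 788: k ≡ -103228 (mod 1064).
Smallest nonnegative: k = -103228 mod 1064 = 1044.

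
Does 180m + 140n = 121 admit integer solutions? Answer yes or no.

no

gcd(180, 140) = 20  (180 = 1*140 + 40, 140 = 3*40 + 20, 40 = 2*20).
20 does not divide 121 (remainder 1), so no integer solutions.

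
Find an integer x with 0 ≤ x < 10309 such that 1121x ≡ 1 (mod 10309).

gcd(10309, 1121) = 1  (10309 = 9×1121 + 220, 1121 = 5×220 + 21, 220 = 10×21 + 10, 21 = 2×10 + 1, 10 = 10×1).
Back-substituting, 1121×(984) + 10309×(-107) = 1.
So 1121×984 ≡ 1 (mod 10309), and 984 mod 10309 = 984.

984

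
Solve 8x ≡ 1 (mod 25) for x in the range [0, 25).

gcd(25, 8) = 1.
By Bézout, 8·(-3) + 25·(1) = 1.
So 8·-3 ≡ 1 (mod 25), and -3 mod 25 = 22.

22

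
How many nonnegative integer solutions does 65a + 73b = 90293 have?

gcd(73, 65):
  73 = 1*65 + 8
  65 = 8*8 + 1
  8 = 8*1
so gcd(73, 65) = 1.
Back-substitute for Bézout coefficients:
  1 = 65 - 8*8
  ... = 65*(9) + 73*(-8)
Scale by 90293: one solution is (812637, -722344). Reduce a mod 73: (1, 1236).
General: a = 1 + 73t, b = 1236 - 65t.
a ≥ 0 ⇒ t ≥ 0; b ≥ 0 ⇒ t ≤ 19. So t ∈ [0, 19]: 20 solutions.

20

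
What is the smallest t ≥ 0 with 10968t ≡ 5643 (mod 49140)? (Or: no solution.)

gcd(49140, 10968) = 12.
12 does not divide 5643, so the congruence has no solution.

no solution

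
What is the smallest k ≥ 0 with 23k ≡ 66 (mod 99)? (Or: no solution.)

33

gcd(99, 23):
  99 = 4×23 + 7
  23 = 3×7 + 2
  7 = 3×2 + 1
  2 = 2×1
so gcd(99, 23) = 1.
1 divides 66, so solutions exist.
Back-substitute for Bézout coefficients:
  1 = 7 - 3×2
  ... = 23×(-43) + 99×(10)
So 23×(-43) ≡ 1 (mod 99); multiply by 66: k ≡ -2838 (mod 99).
Smallest nonnegative: k = -2838 mod 99 = 33.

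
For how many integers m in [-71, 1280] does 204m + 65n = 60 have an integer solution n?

20

gcd(204, 65) = 1.
By Bézout, 204×(29) + 65×(-91) = 1.
Particular solution: (50, -156).
General solution: m = 50 + 65t, n = -156 - 204t for integer t.
-71 ≤ 50 + 65t ≤ 1280 gives t ∈ [-1, 18], which is 20 values.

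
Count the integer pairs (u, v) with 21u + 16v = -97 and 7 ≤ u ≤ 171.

gcd(21, 16) = 1  (21 = 1*16 + 5, 16 = 3*5 + 1, 5 = 5*1).
Back-substituting, 21*(-3) + 16*(4) = 1.
Scale by -97: particular solution (291, -388); reduce u mod 16: (3, -10).
General solution: u = 3 + 16t, v = -10 - 21t for integer t.
7 ≤ 3 + 16t ≤ 171 gives t ∈ [1, 10], which is 10 values.

10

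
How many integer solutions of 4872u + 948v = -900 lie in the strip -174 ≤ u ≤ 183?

gcd(4872, 948) = 12  (4872 = 5·948 + 132, 948 = 7·132 + 24, 132 = 5·24 + 12, 24 = 2·12).
Back-substituting, 4872·(36) + 948·(-185) = 12.
Scale by -75: particular solution (-2700, 13875); reduce u mod 79: (65, -335).
General solution: u = 65 + 79t, v = -335 - 406t for integer t.
-174 ≤ 65 + 79t ≤ 183 gives t ∈ [-3, 1], which is 5 values.

5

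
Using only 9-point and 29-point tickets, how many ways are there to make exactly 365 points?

Need nonnegative integers with 9j + 29k = 365.
gcd(9, 29) = 1, and 9·(13) + 29·(-4) = 1.
So (j₀, k₀) = (4745, -1460); general j = 4745 + 29t, k = -1460 - 9t.
j ≥ 0 ⇒ t ≥ -163; k ≥ 0 ⇒ t ≤ -163. That's 1 value of t.

1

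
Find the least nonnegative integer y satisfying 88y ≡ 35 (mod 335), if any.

gcd(335, 88) = 1  (335 = 3·88 + 71, 88 = 1·71 + 17, 71 = 4·17 + 3, 17 = 5·3 + 2, 3 = 1·2 + 1, 2 = 2·1).
1 divides 35, so solutions exist.
Back-substituting, 88·(-118) + 335·(31) = 1.
So 88·(-118) ≡ 1 (mod 335); multiply by 35: y ≡ -4130 (mod 335).
Smallest nonnegative: y = -4130 mod 335 = 225.

225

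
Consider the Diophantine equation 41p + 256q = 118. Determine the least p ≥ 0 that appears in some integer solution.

gcd(256, 41) = 1.
1 divides 118, so solutions exist.
By Bézout, 41×(25) + 256×(-4) = 1.
Scale by 118/1 = 118: (p₀, q₀) = (2950, -472).
General solution: p = 2950 + 256t, q = -472 - 41t for integer t.
p ≥ 0: smallest is 2950 mod 256 = 134 (at t = -11), with q = -21.

134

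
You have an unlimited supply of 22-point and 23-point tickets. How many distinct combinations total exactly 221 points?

1

Need nonnegative integers with 22j + 23k = 221.
gcd(22, 23) = 1, and 22·(-1) + 23·(1) = 1.
So (j₀, k₀) = (-221, 221); general j = -221 + 23t, k = 221 - 22t.
j ≥ 0 ⇒ t ≥ 10; k ≥ 0 ⇒ t ≤ 10. That's 1 value of t.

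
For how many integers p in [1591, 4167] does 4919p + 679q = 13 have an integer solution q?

4

gcd(4919, 679) = 1.
By Bézout, 4919*(45) + 679*(-326) = 1.
Particular solution: (585, -4238).
General solution: p = 585 + 679t, q = -4238 - 4919t for integer t.
1591 ≤ 585 + 679t ≤ 4167 gives t ∈ [2, 5], which is 4 values.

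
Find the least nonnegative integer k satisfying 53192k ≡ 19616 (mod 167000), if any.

16998

gcd(167000, 53192) = 8.
8 divides 19616, so solutions exist.
By Bézout, 53192·(-6276) + 167000·(1999) = 8.
So 53192·(-6276) ≡ 8 (mod 167000); multiply by 2452: k ≡ -15388752 (mod 20875).
Smallest nonnegative: k = -15388752 mod 20875 = 16998.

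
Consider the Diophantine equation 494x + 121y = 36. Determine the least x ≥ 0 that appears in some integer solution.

gcd(494, 121):
  494 = 4*121 + 10
  121 = 12*10 + 1
  10 = 10*1
so gcd(494, 121) = 1.
1 divides 36, so solutions exist.
Back-substitute for Bézout coefficients:
  1 = 121 - 12*10
  ... = 494*(-12) + 121*(49)
Scale by 36/1 = 36: (x₀, y₀) = (-432, 1764).
General solution: x = -432 + 121t, y = 1764 - 494t for integer t.
x ≥ 0: smallest is -432 mod 121 = 52 (at t = 4), with y = -212.

52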